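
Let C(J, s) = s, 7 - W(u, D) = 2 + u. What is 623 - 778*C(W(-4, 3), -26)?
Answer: 20851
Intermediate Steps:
W(u, D) = 5 - u (W(u, D) = 7 - (2 + u) = 7 + (-2 - u) = 5 - u)
623 - 778*C(W(-4, 3), -26) = 623 - 778*(-26) = 623 + 20228 = 20851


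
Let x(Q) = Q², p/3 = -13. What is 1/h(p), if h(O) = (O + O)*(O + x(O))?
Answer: -1/115596 ≈ -8.6508e-6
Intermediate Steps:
p = -39 (p = 3*(-13) = -39)
h(O) = 2*O*(O + O²) (h(O) = (O + O)*(O + O²) = (2*O)*(O + O²) = 2*O*(O + O²))
1/h(p) = 1/(2*(-39)²*(1 - 39)) = 1/(2*1521*(-38)) = 1/(-115596) = -1/115596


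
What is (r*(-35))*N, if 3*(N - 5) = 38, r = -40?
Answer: 74200/3 ≈ 24733.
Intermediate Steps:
N = 53/3 (N = 5 + (⅓)*38 = 5 + 38/3 = 53/3 ≈ 17.667)
(r*(-35))*N = -40*(-35)*(53/3) = 1400*(53/3) = 74200/3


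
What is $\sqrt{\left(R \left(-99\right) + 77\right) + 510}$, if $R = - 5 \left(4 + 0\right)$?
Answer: $\sqrt{2567} \approx 50.666$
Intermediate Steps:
$R = -20$ ($R = \left(-5\right) 4 = -20$)
$\sqrt{\left(R \left(-99\right) + 77\right) + 510} = \sqrt{\left(\left(-20\right) \left(-99\right) + 77\right) + 510} = \sqrt{\left(1980 + 77\right) + 510} = \sqrt{2057 + 510} = \sqrt{2567}$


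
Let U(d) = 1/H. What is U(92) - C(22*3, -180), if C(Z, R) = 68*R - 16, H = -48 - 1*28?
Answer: 931455/76 ≈ 12256.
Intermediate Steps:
H = -76 (H = -48 - 28 = -76)
U(d) = -1/76 (U(d) = 1/(-76) = -1/76)
C(Z, R) = -16 + 68*R
U(92) - C(22*3, -180) = -1/76 - (-16 + 68*(-180)) = -1/76 - (-16 - 12240) = -1/76 - 1*(-12256) = -1/76 + 12256 = 931455/76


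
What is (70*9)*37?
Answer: 23310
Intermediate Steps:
(70*9)*37 = 630*37 = 23310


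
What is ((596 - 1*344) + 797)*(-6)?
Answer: -6294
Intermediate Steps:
((596 - 1*344) + 797)*(-6) = ((596 - 344) + 797)*(-6) = (252 + 797)*(-6) = 1049*(-6) = -6294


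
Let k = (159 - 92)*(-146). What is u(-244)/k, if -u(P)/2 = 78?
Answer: 78/4891 ≈ 0.015948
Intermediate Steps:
u(P) = -156 (u(P) = -2*78 = -156)
k = -9782 (k = 67*(-146) = -9782)
u(-244)/k = -156/(-9782) = -156*(-1/9782) = 78/4891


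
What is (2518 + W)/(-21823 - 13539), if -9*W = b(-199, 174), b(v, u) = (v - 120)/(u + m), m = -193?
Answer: -430259/6046902 ≈ -0.071154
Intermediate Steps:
b(v, u) = (-120 + v)/(-193 + u) (b(v, u) = (v - 120)/(u - 193) = (-120 + v)/(-193 + u))
W = -319/171 (W = -(-120 - 199)/(9*(-193 + 174)) = -(-319)/(9*(-19)) = -(-1)*(-319)/171 = -1/9*319/19 = -319/171 ≈ -1.8655)
(2518 + W)/(-21823 - 13539) = (2518 - 319/171)/(-21823 - 13539) = (430259/171)/(-35362) = (430259/171)*(-1/35362) = -430259/6046902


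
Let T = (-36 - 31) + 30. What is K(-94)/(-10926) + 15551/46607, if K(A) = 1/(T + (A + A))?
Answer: 38229847457/114576318450 ≈ 0.33366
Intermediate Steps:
T = -37 (T = -67 + 30 = -37)
K(A) = 1/(-37 + 2*A) (K(A) = 1/(-37 + (A + A)) = 1/(-37 + 2*A))
K(-94)/(-10926) + 15551/46607 = 1/((-37 + 2*(-94))*(-10926)) + 15551/46607 = -1/10926/(-37 - 188) + 15551*(1/46607) = -1/10926/(-225) + 15551/46607 = -1/225*(-1/10926) + 15551/46607 = 1/2458350 + 15551/46607 = 38229847457/114576318450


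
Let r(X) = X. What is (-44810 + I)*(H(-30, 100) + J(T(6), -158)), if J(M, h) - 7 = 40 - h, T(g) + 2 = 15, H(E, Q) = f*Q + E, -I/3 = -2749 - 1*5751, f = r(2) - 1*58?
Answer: 104756750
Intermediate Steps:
f = -56 (f = 2 - 1*58 = 2 - 58 = -56)
I = 25500 (I = -3*(-2749 - 1*5751) = -3*(-2749 - 5751) = -3*(-8500) = 25500)
H(E, Q) = E - 56*Q (H(E, Q) = -56*Q + E = E - 56*Q)
T(g) = 13 (T(g) = -2 + 15 = 13)
J(M, h) = 47 - h (J(M, h) = 7 + (40 - h) = 47 - h)
(-44810 + I)*(H(-30, 100) + J(T(6), -158)) = (-44810 + 25500)*((-30 - 56*100) + (47 - 1*(-158))) = -19310*((-30 - 5600) + (47 + 158)) = -19310*(-5630 + 205) = -19310*(-5425) = 104756750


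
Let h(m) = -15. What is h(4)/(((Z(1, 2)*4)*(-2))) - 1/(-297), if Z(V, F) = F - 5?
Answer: -1477/2376 ≈ -0.62163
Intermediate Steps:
Z(V, F) = -5 + F
h(4)/(((Z(1, 2)*4)*(-2))) - 1/(-297) = -15*(-1/(8*(-5 + 2))) - 1/(-297) = -15/(-3*4*(-2)) - 1*(-1/297) = -15/((-12*(-2))) + 1/297 = -15/24 + 1/297 = -15*1/24 + 1/297 = -5/8 + 1/297 = -1477/2376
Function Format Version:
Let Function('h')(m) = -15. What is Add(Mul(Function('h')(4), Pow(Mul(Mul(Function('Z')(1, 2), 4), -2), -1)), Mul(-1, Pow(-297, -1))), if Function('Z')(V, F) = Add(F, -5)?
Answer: Rational(-1477, 2376) ≈ -0.62163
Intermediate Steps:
Function('Z')(V, F) = Add(-5, F)
Add(Mul(Function('h')(4), Pow(Mul(Mul(Function('Z')(1, 2), 4), -2), -1)), Mul(-1, Pow(-297, -1))) = Add(Mul(-15, Pow(Mul(Mul(Add(-5, 2), 4), -2), -1)), Mul(-1, Pow(-297, -1))) = Add(Mul(-15, Pow(Mul(Mul(-3, 4), -2), -1)), Mul(-1, Rational(-1, 297))) = Add(Mul(-15, Pow(Mul(-12, -2), -1)), Rational(1, 297)) = Add(Mul(-15, Pow(24, -1)), Rational(1, 297)) = Add(Mul(-15, Rational(1, 24)), Rational(1, 297)) = Add(Rational(-5, 8), Rational(1, 297)) = Rational(-1477, 2376)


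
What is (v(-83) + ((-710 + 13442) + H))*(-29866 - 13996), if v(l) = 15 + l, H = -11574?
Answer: -47809580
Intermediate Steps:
(v(-83) + ((-710 + 13442) + H))*(-29866 - 13996) = ((15 - 83) + ((-710 + 13442) - 11574))*(-29866 - 13996) = (-68 + (12732 - 11574))*(-43862) = (-68 + 1158)*(-43862) = 1090*(-43862) = -47809580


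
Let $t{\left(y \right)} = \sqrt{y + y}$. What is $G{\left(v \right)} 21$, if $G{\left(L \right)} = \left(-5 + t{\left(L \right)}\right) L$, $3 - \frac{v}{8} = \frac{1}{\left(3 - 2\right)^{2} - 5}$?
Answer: $-2730 + 1092 \sqrt{13} \approx 1207.3$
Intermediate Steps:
$v = 26$ ($v = 24 - \frac{8}{\left(3 - 2\right)^{2} - 5} = 24 - \frac{8}{1^{2} - 5} = 24 - \frac{8}{1 - 5} = 24 - \frac{8}{-4} = 24 - -2 = 24 + 2 = 26$)
$t{\left(y \right)} = \sqrt{2} \sqrt{y}$ ($t{\left(y \right)} = \sqrt{2 y} = \sqrt{2} \sqrt{y}$)
$G{\left(L \right)} = L \left(-5 + \sqrt{2} \sqrt{L}\right)$ ($G{\left(L \right)} = \left(-5 + \sqrt{2} \sqrt{L}\right) L = L \left(-5 + \sqrt{2} \sqrt{L}\right)$)
$G{\left(v \right)} 21 = 26 \left(-5 + \sqrt{2} \sqrt{26}\right) 21 = 26 \left(-5 + 2 \sqrt{13}\right) 21 = \left(-130 + 52 \sqrt{13}\right) 21 = -2730 + 1092 \sqrt{13}$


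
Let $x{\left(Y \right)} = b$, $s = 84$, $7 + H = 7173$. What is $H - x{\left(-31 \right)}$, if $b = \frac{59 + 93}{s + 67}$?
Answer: $\frac{1081914}{151} \approx 7165.0$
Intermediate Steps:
$H = 7166$ ($H = -7 + 7173 = 7166$)
$b = \frac{152}{151}$ ($b = \frac{59 + 93}{84 + 67} = \frac{152}{151} \approx 1.0066$)
$x{\left(Y \right)} = \frac{152}{151}$
$H - x{\left(-31 \right)} = 7166 - \frac{152}{151} = \frac{1081914}{151}$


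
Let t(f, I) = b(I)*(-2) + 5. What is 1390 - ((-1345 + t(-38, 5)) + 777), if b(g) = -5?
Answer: 1943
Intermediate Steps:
t(f, I) = 15 (t(f, I) = -5*(-2) + 5 = 10 + 5 = 15)
1390 - ((-1345 + t(-38, 5)) + 777) = 1390 - ((-1345 + 15) + 777) = 1390 - (-1330 + 777) = 1390 - 1*(-553) = 1390 + 553 = 1943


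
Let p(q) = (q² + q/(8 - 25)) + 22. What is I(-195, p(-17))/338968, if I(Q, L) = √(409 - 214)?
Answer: √195/338968 ≈ 4.1196e-5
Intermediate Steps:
p(q) = 22 + q² - q/17 (p(q) = (q² + q/(-17)) + 22 = (q² - q/17) + 22 = 22 + q² - q/17)
I(Q, L) = √195
I(-195, p(-17))/338968 = √195/338968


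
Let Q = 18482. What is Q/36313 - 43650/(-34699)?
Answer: 2226369368/1260024787 ≈ 1.7669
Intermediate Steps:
Q/36313 - 43650/(-34699) = 18482/36313 - 43650/(-34699) = 18482*(1/36313) - 43650*(-1/34699) = 18482/36313 + 43650/34699 = 2226369368/1260024787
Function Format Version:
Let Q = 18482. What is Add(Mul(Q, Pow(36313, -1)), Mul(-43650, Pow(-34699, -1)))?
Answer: Rational(2226369368, 1260024787) ≈ 1.7669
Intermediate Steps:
Add(Mul(Q, Pow(36313, -1)), Mul(-43650, Pow(-34699, -1))) = Add(Mul(18482, Pow(36313, -1)), Mul(-43650, Pow(-34699, -1))) = Add(Mul(18482, Rational(1, 36313)), Mul(-43650, Rational(-1, 34699))) = Add(Rational(18482, 36313), Rational(43650, 34699)) = Rational(2226369368, 1260024787)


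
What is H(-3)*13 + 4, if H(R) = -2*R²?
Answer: -230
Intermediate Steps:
H(-3)*13 + 4 = -2*(-3)²*13 + 4 = -2*9*13 + 4 = -18*13 + 4 = -234 + 4 = -230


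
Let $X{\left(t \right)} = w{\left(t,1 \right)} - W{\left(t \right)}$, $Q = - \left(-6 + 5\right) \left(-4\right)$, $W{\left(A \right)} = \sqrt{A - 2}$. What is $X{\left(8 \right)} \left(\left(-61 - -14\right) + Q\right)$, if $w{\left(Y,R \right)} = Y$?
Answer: $-408 + 51 \sqrt{6} \approx -283.08$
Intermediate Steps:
$W{\left(A \right)} = \sqrt{-2 + A}$
$Q = -4$ ($Q = - \left(-1\right) \left(-4\right) = \left(-1\right) 4 = -4$)
$X{\left(t \right)} = t - \sqrt{-2 + t}$
$X{\left(8 \right)} \left(\left(-61 - -14\right) + Q\right) = \left(8 - \sqrt{-2 + 8}\right) \left(\left(-61 - -14\right) - 4\right) = \left(8 - \sqrt{6}\right) \left(\left(-61 + 14\right) - 4\right) = \left(8 - \sqrt{6}\right) \left(-47 - 4\right) = \left(8 - \sqrt{6}\right) \left(-51\right) = -408 + 51 \sqrt{6}$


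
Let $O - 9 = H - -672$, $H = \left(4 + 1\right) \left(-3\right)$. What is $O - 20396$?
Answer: $-19730$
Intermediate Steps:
$H = -15$ ($H = 5 \left(-3\right) = -15$)
$O = 666$ ($O = 9 - -657 = 9 + \left(-15 + 672\right) = 9 + 657 = 666$)
$O - 20396 = 666 - 20396 = -19730$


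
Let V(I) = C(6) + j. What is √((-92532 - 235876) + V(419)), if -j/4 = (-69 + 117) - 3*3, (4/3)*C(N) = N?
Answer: I*√1314238/2 ≈ 573.2*I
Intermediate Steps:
C(N) = 3*N/4
j = -156 (j = -4*((-69 + 117) - 3*3) = -4*(48 - 9) = -4*39 = -156)
V(I) = -303/2 (V(I) = (¾)*6 - 156 = 9/2 - 156 = -303/2)
√((-92532 - 235876) + V(419)) = √((-92532 - 235876) - 303/2) = √(-328408 - 303/2) = √(-657119/2) = I*√1314238/2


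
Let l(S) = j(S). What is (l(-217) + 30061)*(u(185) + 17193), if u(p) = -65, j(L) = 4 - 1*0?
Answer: 514953320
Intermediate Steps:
j(L) = 4 (j(L) = 4 + 0 = 4)
l(S) = 4
(l(-217) + 30061)*(u(185) + 17193) = (4 + 30061)*(-65 + 17193) = 30065*17128 = 514953320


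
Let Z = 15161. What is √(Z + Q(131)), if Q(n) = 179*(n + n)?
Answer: √62059 ≈ 249.12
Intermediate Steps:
Q(n) = 358*n (Q(n) = 179*(2*n) = 358*n)
√(Z + Q(131)) = √(15161 + 358*131) = √(15161 + 46898) = √62059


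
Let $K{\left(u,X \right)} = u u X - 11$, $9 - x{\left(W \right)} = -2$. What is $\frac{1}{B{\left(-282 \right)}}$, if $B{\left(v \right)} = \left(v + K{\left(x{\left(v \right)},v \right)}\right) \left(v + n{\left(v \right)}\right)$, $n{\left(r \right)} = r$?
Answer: $\frac{1}{19410060} \approx 5.152 \cdot 10^{-8}$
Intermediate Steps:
$x{\left(W \right)} = 11$ ($x{\left(W \right)} = 9 - -2 = 9 + 2 = 11$)
$K{\left(u,X \right)} = -11 + X u^{2}$ ($K{\left(u,X \right)} = u^{2} X - 11 = X u^{2} - 11 = -11 + X u^{2}$)
$B{\left(v \right)} = 2 v \left(-11 + 122 v\right)$ ($B{\left(v \right)} = \left(v + \left(-11 + v 11^{2}\right)\right) \left(v + v\right) = \left(v + \left(-11 + v 121\right)\right) 2 v = \left(v + \left(-11 + 121 v\right)\right) 2 v = \left(-11 + 122 v\right) 2 v = 2 v \left(-11 + 122 v\right)$)
$\frac{1}{B{\left(-282 \right)}} = \frac{1}{2 \left(-282\right) \left(-11 + 122 \left(-282\right)\right)} = \frac{1}{2 \left(-282\right) \left(-11 - 34404\right)} = \frac{1}{2 \left(-282\right) \left(-34415\right)} = \frac{1}{19410060}$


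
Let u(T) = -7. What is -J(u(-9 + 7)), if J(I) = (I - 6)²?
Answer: -169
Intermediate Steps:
J(I) = (-6 + I)²
-J(u(-9 + 7)) = -(-6 - 7)² = -1*(-13)² = -1*169 = -169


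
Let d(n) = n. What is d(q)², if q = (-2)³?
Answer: 64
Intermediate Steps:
q = -8
d(q)² = (-8)² = 64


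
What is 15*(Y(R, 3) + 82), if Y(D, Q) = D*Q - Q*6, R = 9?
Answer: 1365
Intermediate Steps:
Y(D, Q) = -6*Q + D*Q (Y(D, Q) = D*Q - 6*Q = -6*Q + D*Q)
15*(Y(R, 3) + 82) = 15*(3*(-6 + 9) + 82) = 15*(3*3 + 82) = 15*(9 + 82) = 15*91 = 1365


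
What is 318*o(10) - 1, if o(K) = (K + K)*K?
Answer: 63599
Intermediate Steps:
o(K) = 2*K² (o(K) = (2*K)*K = 2*K²)
318*o(10) - 1 = 318*(2*10²) - 1 = 318*(2*100) - 1 = 318*200 - 1 = 63600 - 1 = 63599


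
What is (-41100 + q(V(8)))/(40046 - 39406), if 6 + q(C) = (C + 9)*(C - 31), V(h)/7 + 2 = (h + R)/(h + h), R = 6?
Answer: -2633583/40960 ≈ -64.297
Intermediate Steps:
V(h) = -14 + 7*(6 + h)/(2*h) (V(h) = -14 + 7*((h + 6)/(h + h)) = -14 + 7*((6 + h)/((2*h))) = -14 + 7*((6 + h)*(1/(2*h))) = -14 + 7*((6 + h)/(2*h)) = -14 + 7*(6 + h)/(2*h))
q(C) = -6 + (-31 + C)*(9 + C) (q(C) = -6 + (C + 9)*(C - 31) = -6 + (9 + C)*(-31 + C) = -6 + (-31 + C)*(9 + C))
(-41100 + q(V(8)))/(40046 - 39406) = (-41100 + (-285 + (-21/2 + 21/8)**2 - 22*(-21/2 + 21/8)))/(40046 - 39406) = (-41100 + (-285 + (-21/2 + 21*(1/8))**2 - 22*(-21/2 + 21*(1/8))))/640 = (-41100 + (-285 + (-21/2 + 21/8)**2 - 22*(-21/2 + 21/8)))*(1/640) = (-41100 + (-285 + (-63/8)**2 - 22*(-63/8)))*(1/640) = (-41100 + (-285 + 3969/64 + 693/4))*(1/640) = (-41100 - 3183/64)*(1/640) = -2633583/64*1/640 = -2633583/40960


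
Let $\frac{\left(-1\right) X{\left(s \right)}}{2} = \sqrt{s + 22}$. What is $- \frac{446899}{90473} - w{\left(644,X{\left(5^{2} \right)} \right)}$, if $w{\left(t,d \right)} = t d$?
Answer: $- \frac{446899}{90473} + 1288 \sqrt{47} \approx 8825.1$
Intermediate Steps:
$X{\left(s \right)} = - 2 \sqrt{22 + s}$ ($X{\left(s \right)} = - 2 \sqrt{s + 22} = - 2 \sqrt{22 + s}$)
$w{\left(t,d \right)} = d t$
$- \frac{446899}{90473} - w{\left(644,X{\left(5^{2} \right)} \right)} = - \frac{446899}{90473} - - 2 \sqrt{22 + 5^{2}} \cdot 644 = \left(-446899\right) \frac{1}{90473} - - 2 \sqrt{22 + 25} \cdot 644 = - \frac{446899}{90473} - - 2 \sqrt{47} \cdot 644 = - \frac{446899}{90473} - - 1288 \sqrt{47} = - \frac{446899}{90473} + 1288 \sqrt{47}$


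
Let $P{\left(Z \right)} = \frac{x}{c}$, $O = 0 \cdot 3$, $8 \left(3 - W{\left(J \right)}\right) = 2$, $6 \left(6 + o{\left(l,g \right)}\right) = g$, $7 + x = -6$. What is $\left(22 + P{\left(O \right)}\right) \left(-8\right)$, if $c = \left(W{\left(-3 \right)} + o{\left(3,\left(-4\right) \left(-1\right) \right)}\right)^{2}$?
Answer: $- \frac{154160}{961} \approx -160.42$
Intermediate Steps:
$x = -13$ ($x = -7 - 6 = -13$)
$o{\left(l,g \right)} = -6 + \frac{g}{6}$
$W{\left(J \right)} = \frac{11}{4}$ ($W{\left(J \right)} = 3 - \frac{1}{4} = \frac{11}{4}$)
$O = 0$
$c = \frac{961}{144}$ ($c = \left(\frac{11}{4} - \left(6 - \frac{\left(-4\right) \left(-1\right)}{6}\right)\right)^{2} = \left(\frac{11}{4} + \left(-6 + \frac{1}{6} \cdot 4\right)\right)^{2} = \left(\frac{11}{4} + \left(-6 + \frac{2}{3}\right)\right)^{2} = \left(\frac{11}{4} - \frac{16}{3}\right)^{2} = \left(- \frac{31}{12}\right)^{2} = \frac{961}{144} \approx 6.6736$)
$P{\left(Z \right)} = - \frac{1872}{961}$ ($P{\left(Z \right)} = - \frac{13}{\frac{961}{144}} = \left(-13\right) \frac{144}{961} = - \frac{1872}{961}$)
$\left(22 + P{\left(O \right)}\right) \left(-8\right) = \left(22 - \frac{1872}{961}\right) \left(-8\right) = \frac{19270}{961} \left(-8\right) = - \frac{154160}{961}$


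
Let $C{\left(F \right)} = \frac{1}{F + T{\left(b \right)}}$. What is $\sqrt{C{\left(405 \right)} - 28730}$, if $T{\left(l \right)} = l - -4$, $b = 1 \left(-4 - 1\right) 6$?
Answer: $\frac{11 i \sqrt{34105831}}{379} \approx 169.5 i$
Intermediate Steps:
$b = -30$ ($b = 1 \left(-5\right) 6 = \left(-5\right) 6 = -30$)
$T{\left(l \right)} = 4 + l$ ($T{\left(l \right)} = l + 4 = 4 + l$)
$C{\left(F \right)} = \frac{1}{-26 + F}$ ($C{\left(F \right)} = \frac{1}{F + \left(4 - 30\right)} = \frac{1}{F - 26} = \frac{1}{-26 + F}$)
$\sqrt{C{\left(405 \right)} - 28730} = \sqrt{\frac{1}{-26 + 405} - 28730} = \sqrt{\frac{1}{379} - 28730} = \sqrt{- \frac{10888669}{379}} = \frac{11 i \sqrt{34105831}}{379}$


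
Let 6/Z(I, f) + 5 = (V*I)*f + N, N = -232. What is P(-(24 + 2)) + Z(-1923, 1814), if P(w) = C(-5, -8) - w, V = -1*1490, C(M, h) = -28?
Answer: -3465066360/1732533181 ≈ -2.0000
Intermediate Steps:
V = -1490
P(w) = -28 - w
Z(I, f) = 6/(-237 - 1490*I*f) (Z(I, f) = 6/(-5 + ((-1490*I)*f - 232)) = 6/(-5 + (-1490*I*f - 232)) = 6/(-5 + (-232 - 1490*I*f)) = 6/(-237 - 1490*I*f))
P(-(24 + 2)) + Z(-1923, 1814) = (-28 - (-1)*(24 + 2)) + 6/(-237 - 1490*(-1923)*1814) = (-28 - (-1)*26) + 6/(-237 + 5197599780) = (-28 - 1*(-26)) + 6/5197599543 = (-28 + 26) + 6*(1/5197599543) = -2 + 2/1732533181 = -3465066360/1732533181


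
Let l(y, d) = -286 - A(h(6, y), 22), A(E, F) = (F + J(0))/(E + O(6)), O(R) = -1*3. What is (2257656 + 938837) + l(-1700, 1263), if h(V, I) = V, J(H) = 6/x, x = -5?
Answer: 47943001/15 ≈ 3.1962e+6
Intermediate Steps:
O(R) = -3
J(H) = -6/5 (J(H) = 6/(-5) = 6*(-⅕) = -6/5)
A(E, F) = (-6/5 + F)/(-3 + E) (A(E, F) = (F - 6/5)/(E - 3) = (-6/5 + F)/(-3 + E))
l(y, d) = -4394/15 (l(y, d) = -286 - (-6/5 + 22)/(-3 + 6) = -286 - 104/(3*5) = -286 - 1*104/15 = -286 - 104/15 = -4394/15)
(2257656 + 938837) + l(-1700, 1263) = (2257656 + 938837) - 4394/15 = 3196493 - 4394/15 = 47943001/15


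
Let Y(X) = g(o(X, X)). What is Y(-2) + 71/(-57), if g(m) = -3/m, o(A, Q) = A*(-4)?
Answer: -739/456 ≈ -1.6206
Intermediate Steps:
o(A, Q) = -4*A
Y(X) = 3/(4*X) (Y(X) = -3*(-1/(4*X)) = -(-3)/(4*X) = 3/(4*X))
Y(-2) + 71/(-57) = (¾)/(-2) + 71/(-57) = (¾)*(-½) + 71*(-1/57) = -3/8 - 71/57 = -739/456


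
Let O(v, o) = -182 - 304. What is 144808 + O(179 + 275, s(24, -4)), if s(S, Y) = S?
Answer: 144322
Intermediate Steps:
O(v, o) = -486
144808 + O(179 + 275, s(24, -4)) = 144808 - 486 = 144322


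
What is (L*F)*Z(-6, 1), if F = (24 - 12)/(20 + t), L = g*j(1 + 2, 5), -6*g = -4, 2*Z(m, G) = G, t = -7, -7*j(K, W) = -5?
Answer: 20/91 ≈ 0.21978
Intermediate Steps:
j(K, W) = 5/7 (j(K, W) = -⅐*(-5) = 5/7)
Z(m, G) = G/2
g = ⅔ (g = -⅙*(-4) = ⅔ ≈ 0.66667)
L = 10/21 (L = (⅔)*(5/7) = 10/21 ≈ 0.47619)
F = 12/13 (F = (24 - 12)/(20 - 7) = 12/13 ≈ 0.92308)
(L*F)*Z(-6, 1) = ((10/21)*(12/13))*((½)*1) = (40/91)*(½) = 20/91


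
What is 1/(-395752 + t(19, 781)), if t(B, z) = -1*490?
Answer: -1/396242 ≈ -2.5237e-6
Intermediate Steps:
t(B, z) = -490
1/(-395752 + t(19, 781)) = 1/(-395752 - 490) = 1/(-396242) = -1/396242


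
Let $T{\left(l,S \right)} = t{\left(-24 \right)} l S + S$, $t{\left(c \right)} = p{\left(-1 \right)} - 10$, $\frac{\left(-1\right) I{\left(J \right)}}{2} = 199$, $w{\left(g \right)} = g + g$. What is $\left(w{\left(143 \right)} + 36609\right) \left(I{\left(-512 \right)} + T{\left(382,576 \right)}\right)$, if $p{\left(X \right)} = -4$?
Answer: $-113646561650$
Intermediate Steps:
$w{\left(g \right)} = 2 g$
$I{\left(J \right)} = -398$ ($I{\left(J \right)} = \left(-2\right) 199 = -398$)
$t{\left(c \right)} = -14$ ($t{\left(c \right)} = -4 - 10 = -14$)
$T{\left(l,S \right)} = S - 14 S l$ ($T{\left(l,S \right)} = - 14 l S + S = - 14 S l + S = S - 14 S l$)
$\left(w{\left(143 \right)} + 36609\right) \left(I{\left(-512 \right)} + T{\left(382,576 \right)}\right) = \left(2 \cdot 143 + 36609\right) \left(-398 + 576 \left(1 - 5348\right)\right) = \left(286 + 36609\right) \left(-398 + 576 \left(1 - 5348\right)\right) = 36895 \left(-398 + 576 \left(-5347\right)\right) = 36895 \left(-398 - 3079872\right) = 36895 \left(-3080270\right) = -113646561650$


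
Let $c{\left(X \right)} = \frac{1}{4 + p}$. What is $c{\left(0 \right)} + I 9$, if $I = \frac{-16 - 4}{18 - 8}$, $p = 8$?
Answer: $- \frac{215}{12} \approx -17.917$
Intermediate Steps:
$c{\left(X \right)} = \frac{1}{12}$ ($c{\left(X \right)} = \frac{1}{4 + 8} = \frac{1}{12}$)
$I = -2$ ($I = - \frac{20}{10} = \left(-20\right) \frac{1}{10} = -2$)
$c{\left(0 \right)} + I 9 = \frac{1}{12} - 18 = - \frac{215}{12}$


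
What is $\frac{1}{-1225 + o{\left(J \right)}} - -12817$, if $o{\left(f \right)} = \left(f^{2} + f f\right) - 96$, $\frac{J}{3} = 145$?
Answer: $\frac{4833662394}{377129} \approx 12817.0$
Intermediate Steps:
$J = 435$ ($J = 3 \cdot 145 = 435$)
$o{\left(f \right)} = -96 + 2 f^{2}$ ($o{\left(f \right)} = \left(f^{2} + f^{2}\right) - 96 = 2 f^{2} - 96 = -96 + 2 f^{2}$)
$\frac{1}{-1225 + o{\left(J \right)}} - -12817 = \frac{1}{-1225 - \left(96 - 2 \cdot 435^{2}\right)} - -12817 = \frac{1}{-1225 + \left(-96 + 2 \cdot 189225\right)} + 12817 = \frac{1}{-1225 + \left(-96 + 378450\right)} + 12817 = \frac{1}{-1225 + 378354} + 12817 = \frac{1}{377129} + 12817 = \frac{4833662394}{377129}$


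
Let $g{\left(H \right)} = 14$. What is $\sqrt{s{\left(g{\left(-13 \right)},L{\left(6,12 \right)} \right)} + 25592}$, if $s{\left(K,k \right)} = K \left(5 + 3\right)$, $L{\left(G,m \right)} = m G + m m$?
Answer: $6 \sqrt{714} \approx 160.32$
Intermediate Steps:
$L{\left(G,m \right)} = m^{2} + G m$ ($L{\left(G,m \right)} = G m + m^{2} = m^{2} + G m$)
$s{\left(K,k \right)} = 8 K$ ($s{\left(K,k \right)} = K 8 = 8 K$)
$\sqrt{s{\left(g{\left(-13 \right)},L{\left(6,12 \right)} \right)} + 25592} = \sqrt{8 \cdot 14 + 25592} = \sqrt{112 + 25592} = \sqrt{25704} = 6 \sqrt{714}$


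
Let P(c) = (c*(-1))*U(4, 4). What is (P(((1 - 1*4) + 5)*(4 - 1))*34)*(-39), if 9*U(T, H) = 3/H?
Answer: 663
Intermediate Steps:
U(T, H) = 1/(3*H) (U(T, H) = (3/H)/9 = 1/(3*H))
P(c) = -c/12 (P(c) = (c*(-1))*((⅓)/4) = (-c)*((⅓)*(¼)) = -c*(1/12) = -c/12)
(P(((1 - 1*4) + 5)*(4 - 1))*34)*(-39) = (-((1 - 1*4) + 5)*(4 - 1)/12*34)*(-39) = (-((1 - 4) + 5)*3/12*34)*(-39) = (-(-3 + 5)*3/12*34)*(-39) = (-3/6*34)*(-39) = (-1/12*6*34)*(-39) = -½*34*(-39) = -17*(-39) = 663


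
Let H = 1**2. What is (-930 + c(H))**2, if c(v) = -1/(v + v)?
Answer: 3463321/4 ≈ 8.6583e+5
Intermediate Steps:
H = 1
c(v) = -1/(2*v)
(-930 + c(H))**2 = (-930 - 1/2/1)**2 = (-930 - 1/2*1)**2 = (-930 - 1/2)**2 = (-1861/2)**2 = 3463321/4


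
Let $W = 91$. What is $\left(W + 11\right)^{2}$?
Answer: $10404$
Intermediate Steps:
$\left(W + 11\right)^{2} = \left(91 + 11\right)^{2} = 102^{2} = 10404$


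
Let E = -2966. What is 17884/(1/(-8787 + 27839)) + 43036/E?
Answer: 505296589026/1483 ≈ 3.4073e+8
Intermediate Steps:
17884/(1/(-8787 + 27839)) + 43036/E = 17884/(1/(-8787 + 27839)) + 43036/(-2966) = 17884/(1/19052) + 43036*(-1/2966) = 17884/(1/19052) - 21518/1483 = 17884*19052 - 21518/1483 = 340725968 - 21518/1483 = 505296589026/1483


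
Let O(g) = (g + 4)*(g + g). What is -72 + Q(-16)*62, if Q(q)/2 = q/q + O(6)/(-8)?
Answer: -1808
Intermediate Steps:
O(g) = 2*g*(4 + g) (O(g) = (4 + g)*(2*g) = 2*g*(4 + g))
Q(q) = -28 (Q(q) = 2*(q/q + (2*6*(4 + 6))/(-8)) = 2*(1 + (2*6*10)*(-⅛)) = 2*(1 + 120*(-⅛)) = 2*(1 - 15) = 2*(-14) = -28)
-72 + Q(-16)*62 = -72 - 28*62 = -72 - 1736 = -1808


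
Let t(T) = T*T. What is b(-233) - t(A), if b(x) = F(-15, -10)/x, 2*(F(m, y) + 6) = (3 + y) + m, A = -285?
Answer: -18925408/233 ≈ -81225.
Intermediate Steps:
F(m, y) = -9/2 + m/2 + y/2 (F(m, y) = -6 + ((3 + y) + m)/2 = -6 + (3 + m + y)/2 = -6 + (3/2 + m/2 + y/2) = -9/2 + m/2 + y/2)
b(x) = -17/x (b(x) = (-9/2 + (½)*(-15) + (½)*(-10))/x = (-9/2 - 15/2 - 5)/x = -17/x)
t(T) = T²
b(-233) - t(A) = -17/(-233) - 1*(-285)² = -17*(-1/233) - 1*81225 = 17/233 - 81225 = -18925408/233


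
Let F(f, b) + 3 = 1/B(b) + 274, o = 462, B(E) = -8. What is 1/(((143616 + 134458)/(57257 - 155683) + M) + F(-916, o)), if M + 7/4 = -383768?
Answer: -393704/150986153379 ≈ -2.6076e-6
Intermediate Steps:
M = -1535079/4 (M = -7/4 - 383768 = -1535079/4 ≈ -3.8377e+5)
F(f, b) = 2167/8 (F(f, b) = -3 + (1/(-8) + 274) = -3 + (-1/8 + 274) = -3 + 2191/8 = 2167/8)
1/(((143616 + 134458)/(57257 - 155683) + M) + F(-916, o)) = 1/(((143616 + 134458)/(57257 - 155683) - 1535079/4) + 2167/8) = 1/((278074/(-98426) - 1535079/4) + 2167/8) = 1/((278074*(-1/98426) - 1535079/4) + 2167/8) = 1/((-139037/49213 - 1535079/4) + 2167/8) = 1/(-75546398975/196852 + 2167/8) = 1/(-150986153379/393704) = -393704/150986153379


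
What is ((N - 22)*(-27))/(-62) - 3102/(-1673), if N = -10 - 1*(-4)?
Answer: -536232/51863 ≈ -10.339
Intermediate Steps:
N = -6 (N = -10 + 4 = -6)
((N - 22)*(-27))/(-62) - 3102/(-1673) = ((-6 - 22)*(-27))/(-62) - 3102/(-1673) = -28*(-27)*(-1/62) - 3102*(-1/1673) = 756*(-1/62) + 3102/1673 = -378/31 + 3102/1673 = -536232/51863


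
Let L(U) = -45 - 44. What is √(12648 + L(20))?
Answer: √12559 ≈ 112.07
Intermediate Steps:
L(U) = -89
√(12648 + L(20)) = √(12648 - 89) = √12559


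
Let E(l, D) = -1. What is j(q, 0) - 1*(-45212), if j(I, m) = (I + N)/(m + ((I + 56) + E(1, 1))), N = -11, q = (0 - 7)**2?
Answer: 2351043/52 ≈ 45212.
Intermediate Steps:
q = 49 (q = (-7)**2 = 49)
j(I, m) = (-11 + I)/(55 + I + m) (j(I, m) = (I - 11)/(m + ((I + 56) - 1)) = (-11 + I)/(m + ((56 + I) - 1)) = (-11 + I)/(m + (55 + I)) = (-11 + I)/(55 + I + m))
j(q, 0) - 1*(-45212) = (-11 + 49)/(55 + 49 + 0) - 1*(-45212) = 38/104 + 45212 = (1/104)*38 + 45212 = 19/52 + 45212 = 2351043/52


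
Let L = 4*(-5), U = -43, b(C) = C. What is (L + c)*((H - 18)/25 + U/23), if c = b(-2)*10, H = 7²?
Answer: 2896/115 ≈ 25.183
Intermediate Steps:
H = 49
c = -20 (c = -2*10 = -20)
L = -20
(L + c)*((H - 18)/25 + U/23) = (-20 - 20)*((49 - 18)/25 - 43/23) = -40*(31*(1/25) - 43*1/23) = -40*(31/25 - 43/23) = -40*(-362/575) = 2896/115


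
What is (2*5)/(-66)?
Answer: -5/33 ≈ -0.15152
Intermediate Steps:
(2*5)/(-66) = -1/66*10 = -5/33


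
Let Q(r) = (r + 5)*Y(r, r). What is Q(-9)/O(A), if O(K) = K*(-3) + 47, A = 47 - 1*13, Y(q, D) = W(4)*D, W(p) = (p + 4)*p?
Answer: -1152/55 ≈ -20.945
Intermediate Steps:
W(p) = p*(4 + p) (W(p) = (4 + p)*p = p*(4 + p))
Y(q, D) = 32*D (Y(q, D) = (4*(4 + 4))*D = (4*8)*D = 32*D)
A = 34 (A = 47 - 13 = 34)
Q(r) = 32*r*(5 + r) (Q(r) = (r + 5)*(32*r) = (5 + r)*(32*r) = 32*r*(5 + r))
O(K) = 47 - 3*K (O(K) = -3*K + 47 = 47 - 3*K)
Q(-9)/O(A) = (32*(-9)*(5 - 9))/(47 - 3*34) = (32*(-9)*(-4))/(47 - 102) = 1152/(-55) = 1152*(-1/55) = -1152/55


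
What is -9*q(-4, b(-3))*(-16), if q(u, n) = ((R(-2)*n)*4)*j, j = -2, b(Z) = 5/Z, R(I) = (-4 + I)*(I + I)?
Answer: 46080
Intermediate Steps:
R(I) = 2*I*(-4 + I) (R(I) = (-4 + I)*(2*I) = 2*I*(-4 + I))
q(u, n) = -192*n (q(u, n) = (((2*(-2)*(-4 - 2))*n)*4)*(-2) = (((2*(-2)*(-6))*n)*4)*(-2) = ((24*n)*4)*(-2) = (96*n)*(-2) = -192*n)
-9*q(-4, b(-3))*(-16) = -(-1728)*5/(-3)*(-16) = -(-1728)*5*(-⅓)*(-16) = -(-1728)*(-5)/3*(-16) = -9*320*(-16) = -2880*(-16) = 46080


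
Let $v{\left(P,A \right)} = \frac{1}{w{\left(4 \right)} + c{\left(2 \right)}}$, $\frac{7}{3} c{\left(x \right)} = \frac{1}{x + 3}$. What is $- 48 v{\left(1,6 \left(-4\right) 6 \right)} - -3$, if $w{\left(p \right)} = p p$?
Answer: $\frac{9}{563} \approx 0.015986$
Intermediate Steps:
$w{\left(p \right)} = p^{2}$
$c{\left(x \right)} = \frac{3}{7 \left(3 + x\right)}$ ($c{\left(x \right)} = \frac{3}{7 \left(x + 3\right)} = \frac{3}{7 \left(3 + x\right)}$)
$v{\left(P,A \right)} = \frac{35}{563}$ ($v{\left(P,A \right)} = \frac{1}{4^{2} + \frac{3}{7 \left(3 + 2\right)}} = \frac{1}{16 + \frac{3}{7 \cdot 5}} = \frac{1}{16 + \frac{3}{7} \cdot \frac{1}{5}} = \frac{1}{16 + \frac{3}{35}} = \frac{1}{\frac{563}{35}} = \frac{35}{563}$)
$- 48 v{\left(1,6 \left(-4\right) 6 \right)} - -3 = \left(-48\right) \frac{35}{563} - -3 = - \frac{1680}{563} + 3 = \frac{9}{563}$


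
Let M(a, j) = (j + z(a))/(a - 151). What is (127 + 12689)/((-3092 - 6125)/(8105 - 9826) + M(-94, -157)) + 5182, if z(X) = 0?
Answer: 9252887102/1264181 ≈ 7319.3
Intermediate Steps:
M(a, j) = j/(-151 + a) (M(a, j) = (j + 0)/(a - 151) = j/(-151 + a))
(127 + 12689)/((-3092 - 6125)/(8105 - 9826) + M(-94, -157)) + 5182 = (127 + 12689)/((-3092 - 6125)/(8105 - 9826) - 157/(-151 - 94)) + 5182 = 12816/(-9217/(-1721) - 157/(-245)) + 5182 = 12816/(-9217*(-1/1721) - 157*(-1/245)) + 5182 = 12816/(9217/1721 + 157/245) + 5182 = 12816/(2528362/421645) + 5182 = 12816*(421645/2528362) + 5182 = 2701901160/1264181 + 5182 = 9252887102/1264181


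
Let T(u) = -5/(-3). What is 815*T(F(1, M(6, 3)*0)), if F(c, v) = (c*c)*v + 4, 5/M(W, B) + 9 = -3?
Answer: 4075/3 ≈ 1358.3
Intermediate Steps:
M(W, B) = -5/12 (M(W, B) = 5/(-9 - 3) = 5/(-12) = 5*(-1/12) = -5/12)
F(c, v) = 4 + v*c**2 (F(c, v) = c**2*v + 4 = v*c**2 + 4 = 4 + v*c**2)
T(u) = 5/3 (T(u) = -5*(-1/3) = 5/3)
815*T(F(1, M(6, 3)*0)) = 815*(5/3) = 4075/3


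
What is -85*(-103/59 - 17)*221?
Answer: 20776210/59 ≈ 3.5214e+5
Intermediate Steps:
-85*(-103/59 - 17)*221 = -85*(-1106/59)*221 = (94010/59)*221 = 20776210/59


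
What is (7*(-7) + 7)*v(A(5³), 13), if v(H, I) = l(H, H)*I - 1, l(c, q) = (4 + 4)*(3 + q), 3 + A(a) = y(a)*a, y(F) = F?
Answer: -68249958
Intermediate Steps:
A(a) = -3 + a² (A(a) = -3 + a*a = -3 + a²)
l(c, q) = 24 + 8*q (l(c, q) = 8*(3 + q) = 24 + 8*q)
v(H, I) = -1 + I*(24 + 8*H) (v(H, I) = (24 + 8*H)*I - 1 = I*(24 + 8*H) - 1 = -1 + I*(24 + 8*H))
(7*(-7) + 7)*v(A(5³), 13) = (7*(-7) + 7)*(-1 + 8*13*(3 + (-3 + (5³)²))) = (-49 + 7)*(-1 + 8*13*(3 + (-3 + 125²))) = -42*(-1 + 8*13*(3 + (-3 + 15625))) = -42*(-1 + 8*13*(3 + 15622)) = -42*(-1 + 8*13*15625) = -42*(-1 + 1625000) = -42*1624999 = -68249958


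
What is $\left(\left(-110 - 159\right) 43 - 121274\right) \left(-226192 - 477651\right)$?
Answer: $93499207963$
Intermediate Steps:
$\left(\left(-110 - 159\right) 43 - 121274\right) \left(-226192 - 477651\right) = \left(\left(-269\right) 43 - 121274\right) \left(-703843\right) = \left(-11567 - 121274\right) \left(-703843\right) = \left(-132841\right) \left(-703843\right) = 93499207963$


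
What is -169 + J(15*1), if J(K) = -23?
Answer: -192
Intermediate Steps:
-169 + J(15*1) = -169 - 23 = -192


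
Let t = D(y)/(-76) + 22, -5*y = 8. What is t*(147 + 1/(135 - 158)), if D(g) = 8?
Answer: 1406080/437 ≈ 3217.6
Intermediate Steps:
y = -8/5 (y = -⅕*8 = -8/5 ≈ -1.6000)
t = 416/19 (t = 8/(-76) + 22 = 8*(-1/76) + 22 = -2/19 + 22 = 416/19 ≈ 21.895)
t*(147 + 1/(135 - 158)) = 416*(147 + 1/(135 - 158))/19 = 416*(147 + 1/(-23))/19 = 416*(147 - 1/23)/19 = (416/19)*(3380/23) = 1406080/437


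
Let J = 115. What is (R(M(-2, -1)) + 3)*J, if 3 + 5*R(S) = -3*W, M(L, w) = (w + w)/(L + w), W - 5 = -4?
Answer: 207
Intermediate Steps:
W = 1 (W = 5 - 4 = 1)
M(L, w) = 2*w/(L + w) (M(L, w) = (2*w)/(L + w) = 2*w/(L + w))
R(S) = -6/5 (R(S) = -3/5 + (-3*1)/5 = -3/5 + (1/5)*(-3) = -3/5 - 3/5 = -6/5)
(R(M(-2, -1)) + 3)*J = (-6/5 + 3)*115 = (9/5)*115 = 207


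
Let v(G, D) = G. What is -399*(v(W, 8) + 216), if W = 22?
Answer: -94962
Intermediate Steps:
-399*(v(W, 8) + 216) = -399*(22 + 216) = -399*238 = -94962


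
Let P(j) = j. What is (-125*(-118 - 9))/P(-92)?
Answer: -15875/92 ≈ -172.55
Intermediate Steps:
(-125*(-118 - 9))/P(-92) = -125*(-118 - 9)/(-92) = -125*(-127)*(-1/92) = 15875*(-1/92) = -15875/92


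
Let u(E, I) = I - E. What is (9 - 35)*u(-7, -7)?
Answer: 0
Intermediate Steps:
(9 - 35)*u(-7, -7) = (9 - 35)*(-7 - 1*(-7)) = -26*(-7 + 7) = -26*0 = 0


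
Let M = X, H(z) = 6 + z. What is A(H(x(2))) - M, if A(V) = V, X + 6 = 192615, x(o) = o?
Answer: -192601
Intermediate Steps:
X = 192609 (X = -6 + 192615 = 192609)
M = 192609
A(H(x(2))) - M = (6 + 2) - 1*192609 = 8 - 192609 = -192601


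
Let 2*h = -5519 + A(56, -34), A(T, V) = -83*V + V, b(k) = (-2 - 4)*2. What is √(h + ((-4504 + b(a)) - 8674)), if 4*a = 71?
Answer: I*√58222/2 ≈ 120.65*I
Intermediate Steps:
a = 71/4 (a = (¼)*71 = 71/4 ≈ 17.750)
b(k) = -12 (b(k) = -6*2 = -12)
A(T, V) = -82*V
h = -2731/2 (h = (-5519 - 82*(-34))/2 = (-5519 + 2788)/2 = (½)*(-2731) = -2731/2 ≈ -1365.5)
√(h + ((-4504 + b(a)) - 8674)) = √(-2731/2 + ((-4504 - 12) - 8674)) = √(-2731/2 + (-4516 - 8674)) = √(-2731/2 - 13190) = √(-29111/2) = I*√58222/2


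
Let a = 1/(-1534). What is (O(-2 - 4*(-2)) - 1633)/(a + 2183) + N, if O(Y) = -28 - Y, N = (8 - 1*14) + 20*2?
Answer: 111299336/3348721 ≈ 33.236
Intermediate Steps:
a = -1/1534 ≈ -0.00065189
N = 34 (N = (8 - 14) + 40 = -6 + 40 = 34)
(O(-2 - 4*(-2)) - 1633)/(a + 2183) + N = ((-28 - (-2 - 4*(-2))) - 1633)/(-1/1534 + 2183) + 34 = ((-28 - (-2 + 8)) - 1633)/(3348721/1534) + 34 = ((-28 - 1*6) - 1633)*(1534/3348721) + 34 = ((-28 - 6) - 1633)*(1534/3348721) + 34 = (-34 - 1633)*(1534/3348721) + 34 = -1667*1534/3348721 + 34 = -2557178/3348721 + 34 = 111299336/3348721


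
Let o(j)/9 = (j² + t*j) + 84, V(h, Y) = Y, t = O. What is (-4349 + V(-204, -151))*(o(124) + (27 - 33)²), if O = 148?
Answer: -1369548000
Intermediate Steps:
t = 148
o(j) = 756 + 9*j² + 1332*j (o(j) = 9*((j² + 148*j) + 84) = 9*(84 + j² + 148*j) = 756 + 9*j² + 1332*j)
(-4349 + V(-204, -151))*(o(124) + (27 - 33)²) = (-4349 - 151)*((756 + 9*124² + 1332*124) + (27 - 33)²) = -4500*((756 + 9*15376 + 165168) + (-6)²) = -4500*((756 + 138384 + 165168) + 36) = -4500*(304308 + 36) = -4500*304344 = -1369548000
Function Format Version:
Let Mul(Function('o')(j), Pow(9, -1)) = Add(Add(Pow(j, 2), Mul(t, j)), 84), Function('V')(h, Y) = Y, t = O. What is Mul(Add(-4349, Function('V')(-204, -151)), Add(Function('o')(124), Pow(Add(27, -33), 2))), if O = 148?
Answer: -1369548000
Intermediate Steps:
t = 148
Function('o')(j) = Add(756, Mul(9, Pow(j, 2)), Mul(1332, j)) (Function('o')(j) = Mul(9, Add(Add(Pow(j, 2), Mul(148, j)), 84)) = Mul(9, Add(84, Pow(j, 2), Mul(148, j))) = Add(756, Mul(9, Pow(j, 2)), Mul(1332, j)))
Mul(Add(-4349, Function('V')(-204, -151)), Add(Function('o')(124), Pow(Add(27, -33), 2))) = Mul(Add(-4349, -151), Add(Add(756, Mul(9, Pow(124, 2)), Mul(1332, 124)), Pow(Add(27, -33), 2))) = Mul(-4500, Add(Add(756, Mul(9, 15376), 165168), Pow(-6, 2))) = Mul(-4500, Add(Add(756, 138384, 165168), 36)) = Mul(-4500, Add(304308, 36)) = Mul(-4500, 304344) = -1369548000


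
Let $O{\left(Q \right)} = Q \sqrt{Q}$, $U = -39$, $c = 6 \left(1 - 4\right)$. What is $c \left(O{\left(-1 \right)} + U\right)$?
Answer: $702 + 18 i \approx 702.0 + 18.0 i$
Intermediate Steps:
$c = -18$ ($c = 6 \left(-3\right) = -18$)
$O{\left(Q \right)} = Q^{\frac{3}{2}}$
$c \left(O{\left(-1 \right)} + U\right) = - 18 \left(\left(-1\right)^{\frac{3}{2}} - 39\right) = - 18 \left(- i - 39\right) = - 18 \left(-39 - i\right) = 702 + 18 i$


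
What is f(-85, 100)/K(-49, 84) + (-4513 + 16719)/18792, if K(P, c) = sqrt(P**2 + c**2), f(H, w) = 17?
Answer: 6103/9396 + 17*sqrt(193)/1351 ≈ 0.82434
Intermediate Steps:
f(-85, 100)/K(-49, 84) + (-4513 + 16719)/18792 = 17/(sqrt((-49)**2 + 84**2)) + (-4513 + 16719)/18792 = 17/(sqrt(2401 + 7056)) + 12206*(1/18792) = 17/(sqrt(9457)) + 6103/9396 = 17/((7*sqrt(193))) + 6103/9396 = 17*(sqrt(193)/1351) + 6103/9396 = 17*sqrt(193)/1351 + 6103/9396 = 6103/9396 + 17*sqrt(193)/1351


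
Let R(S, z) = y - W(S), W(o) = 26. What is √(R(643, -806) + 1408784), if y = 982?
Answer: 2*√352435 ≈ 1187.3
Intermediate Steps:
R(S, z) = 956 (R(S, z) = 982 - 1*26 = 982 - 26 = 956)
√(R(643, -806) + 1408784) = √(956 + 1408784) = √1409740 = 2*√352435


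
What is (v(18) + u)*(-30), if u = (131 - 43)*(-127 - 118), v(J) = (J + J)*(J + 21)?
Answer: 604680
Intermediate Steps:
v(J) = 2*J*(21 + J) (v(J) = (2*J)*(21 + J) = 2*J*(21 + J))
u = -21560 (u = 88*(-245) = -21560)
(v(18) + u)*(-30) = (2*18*(21 + 18) - 21560)*(-30) = (2*18*39 - 21560)*(-30) = (1404 - 21560)*(-30) = -20156*(-30) = 604680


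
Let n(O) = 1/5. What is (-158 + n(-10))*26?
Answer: -20514/5 ≈ -4102.8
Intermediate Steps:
n(O) = 1/5
(-158 + n(-10))*26 = (-158 + 1/5)*26 = -789/5*26 = -20514/5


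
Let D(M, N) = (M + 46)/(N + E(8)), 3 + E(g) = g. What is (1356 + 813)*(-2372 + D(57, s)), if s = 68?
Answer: -375351957/73 ≈ -5.1418e+6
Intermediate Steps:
E(g) = -3 + g
D(M, N) = (46 + M)/(5 + N) (D(M, N) = (M + 46)/(N + (-3 + 8)) = (46 + M)/(N + 5) = (46 + M)/(5 + N))
(1356 + 813)*(-2372 + D(57, s)) = (1356 + 813)*(-2372 + (46 + 57)/(5 + 68)) = 2169*(-2372 + 103/73) = 2169*(-173053/73) = -375351957/73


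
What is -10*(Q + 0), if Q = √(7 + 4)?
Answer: -10*√11 ≈ -33.166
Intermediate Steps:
Q = √11 ≈ 3.3166
-10*(Q + 0) = -10*(√11 + 0) = -10*√11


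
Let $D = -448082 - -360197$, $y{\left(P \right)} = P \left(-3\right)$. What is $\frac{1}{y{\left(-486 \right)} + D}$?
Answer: $- \frac{1}{86427} \approx -1.157 \cdot 10^{-5}$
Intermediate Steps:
$y{\left(P \right)} = - 3 P$
$D = -87885$ ($D = -448082 + 360197 = -87885$)
$\frac{1}{y{\left(-486 \right)} + D} = \frac{1}{\left(-3\right) \left(-486\right) - 87885} = \frac{1}{1458 - 87885} = \frac{1}{-86427} = - \frac{1}{86427}$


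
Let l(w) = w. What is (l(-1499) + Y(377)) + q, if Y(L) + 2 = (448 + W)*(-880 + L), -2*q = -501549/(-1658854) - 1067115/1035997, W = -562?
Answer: 191934335987737573/3437135534876 ≈ 55841.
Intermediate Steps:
q = 1250584726857/3437135534876 (q = -(-501549/(-1658854) - 1067115/1035997)/2 = -(-501549*(-1/1658854) - 1067115*1/1035997)/2 = -(501549/1658854 - 1067115/1035997)/2 = -½*(-1250584726857/1718567767438) = 1250584726857/3437135534876 ≈ 0.36384)
Y(L) = 100318 - 114*L (Y(L) = -2 + (448 - 562)*(-880 + L) = -2 - 114*(-880 + L) = -2 + (100320 - 114*L) = 100318 - 114*L)
(l(-1499) + Y(377)) + q = (-1499 + (100318 - 114*377)) + 1250584726857/3437135534876 = (-1499 + (100318 - 42978)) + 1250584726857/3437135534876 = (-1499 + 57340) + 1250584726857/3437135534876 = 55841 + 1250584726857/3437135534876 = 191934335987737573/3437135534876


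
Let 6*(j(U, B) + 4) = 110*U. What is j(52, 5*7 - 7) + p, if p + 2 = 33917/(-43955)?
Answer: 124818359/131865 ≈ 946.56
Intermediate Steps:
j(U, B) = -4 + 55*U/3 (j(U, B) = -4 + (110*U)/6 = -4 + 55*U/3)
p = -121827/43955 (p = -2 + 33917/(-43955) = -2 + 33917*(-1/43955) = -2 - 33917/43955 = -121827/43955 ≈ -2.7716)
j(52, 5*7 - 7) + p = (-4 + (55/3)*52) - 121827/43955 = (-4 + 2860/3) - 121827/43955 = 2848/3 - 121827/43955 = 124818359/131865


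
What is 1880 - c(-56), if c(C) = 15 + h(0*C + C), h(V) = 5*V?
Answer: 2145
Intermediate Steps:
c(C) = 15 + 5*C (c(C) = 15 + 5*(0*C + C) = 15 + 5*(0 + C) = 15 + 5*C)
1880 - c(-56) = 1880 - (15 + 5*(-56)) = 1880 - (15 - 280) = 1880 - 1*(-265) = 1880 + 265 = 2145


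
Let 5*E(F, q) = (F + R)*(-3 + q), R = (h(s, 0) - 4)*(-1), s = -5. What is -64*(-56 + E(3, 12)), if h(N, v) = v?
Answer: 13888/5 ≈ 2777.6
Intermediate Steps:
R = 4 (R = (0 - 4)*(-1) = -4*(-1) = 4)
E(F, q) = (-3 + q)*(4 + F)/5 (E(F, q) = ((F + 4)*(-3 + q))/5 = ((4 + F)*(-3 + q))/5 = ((-3 + q)*(4 + F))/5 = (-3 + q)*(4 + F)/5)
-64*(-56 + E(3, 12)) = -64*(-56 + (-12/5 - ⅗*3 + (⅘)*12 + (⅕)*3*12)) = -64*(-56 + (-12/5 - 9/5 + 48/5 + 36/5)) = -64*(-56 + 63/5) = -64*(-217/5) = 13888/5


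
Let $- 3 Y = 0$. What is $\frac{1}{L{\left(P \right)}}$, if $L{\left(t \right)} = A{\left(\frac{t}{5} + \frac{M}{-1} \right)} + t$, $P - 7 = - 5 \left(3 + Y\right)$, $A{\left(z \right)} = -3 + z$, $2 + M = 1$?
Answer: $- \frac{5}{58} \approx -0.086207$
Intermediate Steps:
$M = -1$ ($M = -2 + 1 = -1$)
$Y = 0$ ($Y = \left(- \frac{1}{3}\right) 0 = 0$)
$P = -8$ ($P = 7 - 5 \left(3 + 0\right) = 7 - 15 = -8$)
$L{\left(t \right)} = -2 + \frac{6 t}{5}$ ($L{\left(t \right)} = \left(-3 + \left(\frac{t}{5} - \frac{1}{-1}\right)\right) + t = \left(-3 + \left(t \frac{1}{5} - -1\right)\right) + t = \left(-3 + \left(\frac{t}{5} + 1\right)\right) + t = \left(-3 + \left(1 + \frac{t}{5}\right)\right) + t = \left(-2 + \frac{t}{5}\right) + t = -2 + \frac{6 t}{5}$)
$\frac{1}{L{\left(P \right)}} = \frac{1}{-2 + \frac{6}{5} \left(-8\right)} = \frac{1}{-2 - \frac{48}{5}} = \frac{1}{- \frac{58}{5}} = - \frac{5}{58}$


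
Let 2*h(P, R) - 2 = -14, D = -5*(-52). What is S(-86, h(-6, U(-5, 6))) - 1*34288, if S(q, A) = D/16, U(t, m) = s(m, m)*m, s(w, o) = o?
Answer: -137087/4 ≈ -34272.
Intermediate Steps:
U(t, m) = m² (U(t, m) = m*m = m²)
D = 260
h(P, R) = -6 (h(P, R) = 1 + (½)*(-14) = 1 - 7 = -6)
S(q, A) = 65/4 (S(q, A) = 260/16 = 260*(1/16) = 65/4)
S(-86, h(-6, U(-5, 6))) - 1*34288 = 65/4 - 1*34288 = 65/4 - 34288 = -137087/4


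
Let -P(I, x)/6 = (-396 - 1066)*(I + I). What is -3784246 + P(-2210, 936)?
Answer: -42556486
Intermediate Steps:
P(I, x) = 17544*I (P(I, x) = -6*(-396 - 1066)*(I + I) = -(-8772)*2*I = -(-17544)*I = 17544*I)
-3784246 + P(-2210, 936) = -3784246 + 17544*(-2210) = -3784246 - 38772240 = -42556486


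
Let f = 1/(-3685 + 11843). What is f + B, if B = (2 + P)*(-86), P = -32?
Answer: 21047641/8158 ≈ 2580.0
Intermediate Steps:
B = 2580 (B = (2 - 32)*(-86) = -30*(-86) = 2580)
f = 1/8158 ≈ 0.00012258
f + B = 1/8158 + 2580 = 21047641/8158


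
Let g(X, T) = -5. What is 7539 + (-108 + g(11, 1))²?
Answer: 20308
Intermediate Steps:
7539 + (-108 + g(11, 1))² = 7539 + (-108 - 5)² = 7539 + (-113)² = 7539 + 12769 = 20308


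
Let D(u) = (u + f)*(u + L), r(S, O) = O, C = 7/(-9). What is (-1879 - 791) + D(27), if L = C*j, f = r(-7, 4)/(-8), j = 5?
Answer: -18518/9 ≈ -2057.6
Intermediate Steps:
C = -7/9 (C = 7*(-⅑) = -7/9 ≈ -0.77778)
f = -½ (f = 4/(-8) = 4*(-⅛) = -½ ≈ -0.50000)
L = -35/9 (L = -7/9*5 = -35/9 ≈ -3.8889)
D(u) = (-35/9 + u)*(-½ + u) (D(u) = (u - ½)*(u - 35/9) = (-½ + u)*(-35/9 + u) = (-35/9 + u)*(-½ + u))
(-1879 - 791) + D(27) = (-1879 - 791) + (35/18 + 27² - 79/18*27) = -2670 + (35/18 + 729 - 237/2) = -2670 + 5512/9 = -18518/9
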